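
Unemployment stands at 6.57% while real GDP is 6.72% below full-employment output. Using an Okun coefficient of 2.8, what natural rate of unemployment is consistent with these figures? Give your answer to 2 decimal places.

From Okun's law, u - u* = -(output gap)/β = -(-6.72)/2.8 = 2.4 points.
So u* = 6.57 - 2.4 = 4.17%.

4.17%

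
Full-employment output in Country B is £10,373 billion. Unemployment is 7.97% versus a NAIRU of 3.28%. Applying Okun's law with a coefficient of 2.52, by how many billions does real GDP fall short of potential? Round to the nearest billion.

£1,226 billion

Output gap = -2.52 × (7.97 - 3.28) = -2.52 × 4.69 = -11.8188%.
Actual GDP ≈ 10373 × 0.881812 ≈ 9147 billion, so the shortfall is 10373 - 9147 = 1226 billion.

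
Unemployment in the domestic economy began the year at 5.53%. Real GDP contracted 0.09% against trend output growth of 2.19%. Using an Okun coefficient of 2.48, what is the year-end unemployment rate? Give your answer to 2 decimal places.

Growth-rate Okun's law: g_Y = g_Y* - β × Δu, so Δu = (g_Y* - g_Y)/β.
Δu = (2.19 + 0.09)/2.48 = 2.28/2.48 = 0.92 percentage points.
Year-end unemployment = 5.53 + 0.92 = 6.45%.

6.45%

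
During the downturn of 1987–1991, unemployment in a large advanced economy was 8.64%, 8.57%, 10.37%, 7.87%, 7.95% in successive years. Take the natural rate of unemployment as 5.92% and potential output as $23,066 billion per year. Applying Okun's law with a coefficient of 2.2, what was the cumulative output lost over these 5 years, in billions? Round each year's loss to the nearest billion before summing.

Year 1987: gap = -2.2 × (8.64 - 5.92) = -5.984%, loss ≈ 23066 × 5.984/100 ≈ 1380.
Year 1988: gap = -2.2 × (8.57 - 5.92) = -5.83%, loss ≈ 23066 × 5.83/100 ≈ 1345.
Year 1989: gap = -2.2 × (10.37 - 5.92) = -9.79%, loss ≈ 23066 × 9.79/100 ≈ 2258.
Year 1990: gap = -2.2 × (7.87 - 5.92) = -4.29%, loss ≈ 23066 × 4.29/100 ≈ 990.
Year 1991: gap = -2.2 × (7.95 - 5.92) = -4.466%, loss ≈ 23066 × 4.466/100 ≈ 1030.
Total lost output = 1380 + 1345 + 2258 + 990 + 1030 = 7003 billion.

$7,003 billion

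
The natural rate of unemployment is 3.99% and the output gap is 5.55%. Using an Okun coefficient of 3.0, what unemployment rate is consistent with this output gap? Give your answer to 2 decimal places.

2.14%

From Okun's law, u - u* = -(output gap)/β = -(5.55)/3.0 = -1.85 points.
So u = 3.99 - 1.85 = 2.14%.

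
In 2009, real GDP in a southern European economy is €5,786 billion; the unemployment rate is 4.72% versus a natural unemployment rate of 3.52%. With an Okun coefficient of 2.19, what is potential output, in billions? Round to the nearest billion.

Unemployment gap = 4.72 - 3.52 = 1.2 points, so output gap = -2.19 × 1.2 = -2.628%.
Since Y = Y* × (1 + gap/100), Y* = 5786/0.97372 ≈ 5942 billion.

€5,942 billion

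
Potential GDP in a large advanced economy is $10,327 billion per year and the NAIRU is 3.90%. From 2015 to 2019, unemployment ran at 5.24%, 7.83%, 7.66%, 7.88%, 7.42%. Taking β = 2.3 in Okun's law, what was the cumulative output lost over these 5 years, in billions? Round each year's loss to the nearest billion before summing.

Year 2015: gap = -2.3 × (5.24 - 3.9) = -3.082%, loss ≈ 10327 × 3.082/100 ≈ 318.
Year 2016: gap = -2.3 × (7.83 - 3.9) = -9.039%, loss ≈ 10327 × 9.039/100 ≈ 933.
Year 2017: gap = -2.3 × (7.66 - 3.9) = -8.648%, loss ≈ 10327 × 8.648/100 ≈ 893.
Year 2018: gap = -2.3 × (7.88 - 3.9) = -9.154%, loss ≈ 10327 × 9.154/100 ≈ 945.
Year 2019: gap = -2.3 × (7.42 - 3.9) = -8.096%, loss ≈ 10327 × 8.096/100 ≈ 836.
Total lost output = 318 + 933 + 893 + 945 + 836 = 3925 billion.

$3,925 billion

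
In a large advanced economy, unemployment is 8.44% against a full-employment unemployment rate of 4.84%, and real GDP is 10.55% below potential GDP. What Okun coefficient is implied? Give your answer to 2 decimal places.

β ≈ 2.93

Okun's law: output gap = -β × (u - u*).
-10.55 = -β × (8.44 - 4.84) = -β × 3.6, so β = 10.55/3.6 = 2.93.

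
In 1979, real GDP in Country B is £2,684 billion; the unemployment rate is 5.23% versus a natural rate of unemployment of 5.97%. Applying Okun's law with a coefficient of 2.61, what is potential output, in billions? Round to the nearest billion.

Unemployment gap = 5.23 - 5.97 = -0.74 points, so output gap = -2.61 × (-0.74) = 1.9314%.
Since Y = Y* × (1 + gap/100), Y* = 2684/1.019314 ≈ 2633 billion.

£2,633 billion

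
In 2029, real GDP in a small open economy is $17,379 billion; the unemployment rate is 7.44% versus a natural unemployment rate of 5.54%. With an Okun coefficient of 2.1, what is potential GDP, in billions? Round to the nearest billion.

$18,101 billion

Unemployment gap = 7.44 - 5.54 = 1.9 points, so output gap = -2.1 × 1.9 = -3.99%.
Since Y = Y* × (1 + gap/100), Y* = 17379/0.9601 ≈ 18101 billion.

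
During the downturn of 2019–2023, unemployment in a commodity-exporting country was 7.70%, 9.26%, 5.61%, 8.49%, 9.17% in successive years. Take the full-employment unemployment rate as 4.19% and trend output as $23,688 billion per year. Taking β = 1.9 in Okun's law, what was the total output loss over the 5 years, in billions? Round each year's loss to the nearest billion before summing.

Year 2019: gap = -1.9 × (7.7 - 4.19) = -6.669%, loss ≈ 23688 × 6.669/100 ≈ 1580.
Year 2020: gap = -1.9 × (9.26 - 4.19) = -9.633%, loss ≈ 23688 × 9.633/100 ≈ 2282.
Year 2021: gap = -1.9 × (5.61 - 4.19) = -2.698%, loss ≈ 23688 × 2.698/100 ≈ 639.
Year 2022: gap = -1.9 × (8.49 - 4.19) = -8.17%, loss ≈ 23688 × 8.17/100 ≈ 1935.
Year 2023: gap = -1.9 × (9.17 - 4.19) = -9.462%, loss ≈ 23688 × 9.462/100 ≈ 2241.
Total lost output = 1580 + 2282 + 639 + 1935 + 2241 = 8677 billion.

$8,677 billion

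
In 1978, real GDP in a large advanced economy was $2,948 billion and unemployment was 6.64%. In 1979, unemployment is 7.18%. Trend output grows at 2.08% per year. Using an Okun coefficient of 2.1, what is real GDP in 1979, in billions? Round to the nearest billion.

$2,976 billion

Δu = 7.18 - 6.64 = 0.54 points.
Okun's law (growth form): g_Y = g_Y* - β × Δu = 2.08 - 2.1 × (0.54) = 2.08 - 1.134 = 0.946%.
Real GDP in the next year = 2948 × (1 + 0.946/100) = 2948 × 1.00946 ≈ 2976 billion.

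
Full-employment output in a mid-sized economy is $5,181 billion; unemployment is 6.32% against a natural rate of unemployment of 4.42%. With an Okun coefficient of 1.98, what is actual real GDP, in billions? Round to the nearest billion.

Unemployment gap = 6.32 - 4.42 = 1.9 points, so the output gap is -1.98 × 1.9 = -3.762%.
Actual GDP = 5181 × (1 - 3.762/100) = 5181 × 0.96238 ≈ 4986 billion.

$4,986 billion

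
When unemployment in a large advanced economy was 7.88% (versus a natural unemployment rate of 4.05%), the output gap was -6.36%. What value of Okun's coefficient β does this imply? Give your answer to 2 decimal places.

Okun's law: output gap = -β × (u - u*).
-6.36 = -β × (7.88 - 4.05) = -β × 3.83, so β = 6.36/3.83 = 1.66.

β ≈ 1.66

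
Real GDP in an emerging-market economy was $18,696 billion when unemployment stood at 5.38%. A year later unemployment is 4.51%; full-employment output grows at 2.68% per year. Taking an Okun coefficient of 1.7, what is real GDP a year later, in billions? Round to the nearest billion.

Δu = 4.51 - 5.38 = -0.87 points.
Okun's law (growth form): g_Y = g_Y* - β × Δu = 2.68 - 1.7 × (-0.87) = 2.68 + 1.479 = 4.159%.
Real GDP in the next year = 18696 × (1 + 4.159/100) = 18696 × 1.04159 ≈ 19474 billion.

$19,474 billion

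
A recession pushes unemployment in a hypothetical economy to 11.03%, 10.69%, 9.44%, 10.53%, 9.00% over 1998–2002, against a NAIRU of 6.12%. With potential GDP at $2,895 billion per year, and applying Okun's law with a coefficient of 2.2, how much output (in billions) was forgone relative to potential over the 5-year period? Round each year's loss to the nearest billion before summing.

Year 1998: gap = -2.2 × (11.03 - 6.12) = -10.802%, loss ≈ 2895 × 10.802/100 ≈ 313.
Year 1999: gap = -2.2 × (10.69 - 6.12) = -10.054%, loss ≈ 2895 × 10.054/100 ≈ 291.
Year 2000: gap = -2.2 × (9.44 - 6.12) = -7.304%, loss ≈ 2895 × 7.304/100 ≈ 211.
Year 2001: gap = -2.2 × (10.53 - 6.12) = -9.702%, loss ≈ 2895 × 9.702/100 ≈ 281.
Year 2002: gap = -2.2 × (9 - 6.12) = -6.336%, loss ≈ 2895 × 6.336/100 ≈ 183.
Total lost output = 313 + 291 + 211 + 281 + 183 = 1279 billion.

$1,279 billion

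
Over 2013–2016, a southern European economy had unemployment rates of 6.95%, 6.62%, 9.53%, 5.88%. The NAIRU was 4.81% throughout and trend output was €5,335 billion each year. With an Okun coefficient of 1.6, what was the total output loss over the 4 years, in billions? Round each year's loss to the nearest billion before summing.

Year 2013: gap = -1.6 × (6.95 - 4.81) = -3.424%, loss ≈ 5335 × 3.424/100 ≈ 183.
Year 2014: gap = -1.6 × (6.62 - 4.81) = -2.896%, loss ≈ 5335 × 2.896/100 ≈ 155.
Year 2015: gap = -1.6 × (9.53 - 4.81) = -7.552%, loss ≈ 5335 × 7.552/100 ≈ 403.
Year 2016: gap = -1.6 × (5.88 - 4.81) = -1.712%, loss ≈ 5335 × 1.712/100 ≈ 91.
Total lost output = 183 + 155 + 403 + 91 = 832 billion.

€832 billion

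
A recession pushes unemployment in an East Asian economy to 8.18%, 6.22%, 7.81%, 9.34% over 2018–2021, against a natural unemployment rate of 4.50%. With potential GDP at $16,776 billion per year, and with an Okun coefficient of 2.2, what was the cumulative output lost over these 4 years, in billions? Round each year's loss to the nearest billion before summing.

$5,001 billion

Year 2018: gap = -2.2 × (8.18 - 4.5) = -8.096%, loss ≈ 16776 × 8.096/100 ≈ 1358.
Year 2019: gap = -2.2 × (6.22 - 4.5) = -3.784%, loss ≈ 16776 × 3.784/100 ≈ 635.
Year 2020: gap = -2.2 × (7.81 - 4.5) = -7.282%, loss ≈ 16776 × 7.282/100 ≈ 1222.
Year 2021: gap = -2.2 × (9.34 - 4.5) = -10.648%, loss ≈ 16776 × 10.648/100 ≈ 1786.
Total lost output = 1358 + 635 + 1222 + 1786 = 5001 billion.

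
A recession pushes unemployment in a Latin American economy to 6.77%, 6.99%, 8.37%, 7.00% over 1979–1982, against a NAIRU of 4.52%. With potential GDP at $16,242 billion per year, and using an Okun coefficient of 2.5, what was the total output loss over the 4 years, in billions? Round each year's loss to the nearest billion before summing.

Year 1979: gap = -2.5 × (6.77 - 4.52) = -5.625%, loss ≈ 16242 × 5.625/100 ≈ 914.
Year 1980: gap = -2.5 × (6.99 - 4.52) = -6.175%, loss ≈ 16242 × 6.175/100 ≈ 1003.
Year 1981: gap = -2.5 × (8.37 - 4.52) = -9.625%, loss ≈ 16242 × 9.625/100 ≈ 1563.
Year 1982: gap = -2.5 × (7 - 4.52) = -6.2%, loss ≈ 16242 × 6.2/100 ≈ 1007.
Total lost output = 914 + 1003 + 1563 + 1007 = 4487 billion.

$4,487 billion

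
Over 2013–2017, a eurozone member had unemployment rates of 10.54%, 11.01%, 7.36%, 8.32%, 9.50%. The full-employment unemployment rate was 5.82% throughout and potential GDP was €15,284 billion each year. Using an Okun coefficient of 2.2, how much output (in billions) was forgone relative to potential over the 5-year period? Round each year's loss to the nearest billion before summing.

€5,928 billion

Year 2013: gap = -2.2 × (10.54 - 5.82) = -10.384%, loss ≈ 15284 × 10.384/100 ≈ 1587.
Year 2014: gap = -2.2 × (11.01 - 5.82) = -11.418%, loss ≈ 15284 × 11.418/100 ≈ 1745.
Year 2015: gap = -2.2 × (7.36 - 5.82) = -3.388%, loss ≈ 15284 × 3.388/100 ≈ 518.
Year 2016: gap = -2.2 × (8.32 - 5.82) = -5.5%, loss ≈ 15284 × 5.5/100 ≈ 841.
Year 2017: gap = -2.2 × (9.5 - 5.82) = -8.096%, loss ≈ 15284 × 8.096/100 ≈ 1237.
Total lost output = 1587 + 1745 + 518 + 841 + 1237 = 5928 billion.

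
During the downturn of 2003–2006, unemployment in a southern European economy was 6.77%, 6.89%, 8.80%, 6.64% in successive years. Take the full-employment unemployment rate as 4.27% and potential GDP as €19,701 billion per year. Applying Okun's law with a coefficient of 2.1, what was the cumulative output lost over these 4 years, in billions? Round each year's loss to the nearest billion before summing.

Year 2003: gap = -2.1 × (6.77 - 4.27) = -5.25%, loss ≈ 19701 × 5.25/100 ≈ 1034.
Year 2004: gap = -2.1 × (6.89 - 4.27) = -5.502%, loss ≈ 19701 × 5.502/100 ≈ 1084.
Year 2005: gap = -2.1 × (8.8 - 4.27) = -9.513%, loss ≈ 19701 × 9.513/100 ≈ 1874.
Year 2006: gap = -2.1 × (6.64 - 4.27) = -4.977%, loss ≈ 19701 × 4.977/100 ≈ 981.
Total lost output = 1034 + 1084 + 1874 + 981 = 4973 billion.

€4,973 billion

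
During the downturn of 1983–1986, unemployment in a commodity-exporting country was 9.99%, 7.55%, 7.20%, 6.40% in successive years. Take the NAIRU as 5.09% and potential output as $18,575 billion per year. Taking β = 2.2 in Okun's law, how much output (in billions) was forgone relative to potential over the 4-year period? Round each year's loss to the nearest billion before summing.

$4,404 billion

Year 1983: gap = -2.2 × (9.99 - 5.09) = -10.78%, loss ≈ 18575 × 10.78/100 ≈ 2002.
Year 1984: gap = -2.2 × (7.55 - 5.09) = -5.412%, loss ≈ 18575 × 5.412/100 ≈ 1005.
Year 1985: gap = -2.2 × (7.2 - 5.09) = -4.642%, loss ≈ 18575 × 4.642/100 ≈ 862.
Year 1986: gap = -2.2 × (6.4 - 5.09) = -2.882%, loss ≈ 18575 × 2.882/100 ≈ 535.
Total lost output = 2002 + 1005 + 862 + 535 = 4404 billion.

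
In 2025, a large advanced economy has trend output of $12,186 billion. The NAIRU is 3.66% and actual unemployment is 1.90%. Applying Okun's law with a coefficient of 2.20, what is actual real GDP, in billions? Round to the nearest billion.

$12,658 billion

Unemployment gap = 1.9 - 3.66 = -1.76 points, so the output gap is -2.2 × (-1.76) = 3.872%.
Actual GDP = 12186 × (1 + 3.872/100) = 12186 × 1.03872 ≈ 12658 billion.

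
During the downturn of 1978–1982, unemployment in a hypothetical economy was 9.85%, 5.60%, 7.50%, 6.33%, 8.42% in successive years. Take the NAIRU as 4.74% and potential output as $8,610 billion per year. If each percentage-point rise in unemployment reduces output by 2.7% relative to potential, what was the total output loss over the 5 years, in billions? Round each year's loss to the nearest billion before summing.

Year 1978: gap = -2.7 × (9.85 - 4.74) = -13.797%, loss ≈ 8610 × 13.797/100 ≈ 1188.
Year 1979: gap = -2.7 × (5.6 - 4.74) = -2.322%, loss ≈ 8610 × 2.322/100 ≈ 200.
Year 1980: gap = -2.7 × (7.5 - 4.74) = -7.452%, loss ≈ 8610 × 7.452/100 ≈ 642.
Year 1981: gap = -2.7 × (6.33 - 4.74) = -4.293%, loss ≈ 8610 × 4.293/100 ≈ 370.
Year 1982: gap = -2.7 × (8.42 - 4.74) = -9.936%, loss ≈ 8610 × 9.936/100 ≈ 855.
Total lost output = 1188 + 200 + 642 + 370 + 855 = 3255 billion.

$3,255 billion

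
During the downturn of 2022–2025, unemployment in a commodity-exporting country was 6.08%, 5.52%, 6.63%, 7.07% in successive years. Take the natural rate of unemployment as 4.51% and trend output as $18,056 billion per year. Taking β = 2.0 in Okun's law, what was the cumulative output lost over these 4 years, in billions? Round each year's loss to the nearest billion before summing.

$2,622 billion

Year 2022: gap = -2.0 × (6.08 - 4.51) = -3.14%, loss ≈ 18056 × 3.14/100 ≈ 567.
Year 2023: gap = -2.0 × (5.52 - 4.51) = -2.02%, loss ≈ 18056 × 2.02/100 ≈ 365.
Year 2024: gap = -2.0 × (6.63 - 4.51) = -4.24%, loss ≈ 18056 × 4.24/100 ≈ 766.
Year 2025: gap = -2.0 × (7.07 - 4.51) = -5.12%, loss ≈ 18056 × 5.12/100 ≈ 924.
Total lost output = 567 + 365 + 766 + 924 = 2622 billion.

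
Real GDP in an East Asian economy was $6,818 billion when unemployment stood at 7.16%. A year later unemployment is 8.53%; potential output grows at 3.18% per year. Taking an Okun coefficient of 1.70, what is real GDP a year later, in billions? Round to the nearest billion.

$6,876 billion

Δu = 8.53 - 7.16 = 1.37 points.
Okun's law (growth form): g_Y = g_Y* - β × Δu = 3.18 - 1.70 × (1.37) = 3.18 - 2.329 = 0.851%.
Real GDP in the next year = 6818 × (1 + 0.851/100) = 6818 × 1.00851 ≈ 6876 billion.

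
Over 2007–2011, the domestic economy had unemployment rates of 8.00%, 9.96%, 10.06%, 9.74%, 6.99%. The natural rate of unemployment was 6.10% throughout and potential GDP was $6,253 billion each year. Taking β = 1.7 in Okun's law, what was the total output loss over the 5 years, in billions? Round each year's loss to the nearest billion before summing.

Year 2007: gap = -1.7 × (8 - 6.1) = -3.23%, loss ≈ 6253 × 3.23/100 ≈ 202.
Year 2008: gap = -1.7 × (9.96 - 6.1) = -6.562%, loss ≈ 6253 × 6.562/100 ≈ 410.
Year 2009: gap = -1.7 × (10.06 - 6.1) = -6.732%, loss ≈ 6253 × 6.732/100 ≈ 421.
Year 2010: gap = -1.7 × (9.74 - 6.1) = -6.188%, loss ≈ 6253 × 6.188/100 ≈ 387.
Year 2011: gap = -1.7 × (6.99 - 6.1) = -1.513%, loss ≈ 6253 × 1.513/100 ≈ 95.
Total lost output = 202 + 410 + 421 + 387 + 95 = 1515 billion.

$1,515 billion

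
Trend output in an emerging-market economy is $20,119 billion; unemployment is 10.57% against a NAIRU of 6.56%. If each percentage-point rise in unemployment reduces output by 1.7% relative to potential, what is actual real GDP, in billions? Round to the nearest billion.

$18,747 billion

Unemployment gap = 10.57 - 6.56 = 4.01 points, so the output gap is -1.7 × 4.01 = -6.817%.
Actual GDP = 20119 × (1 - 6.817/100) = 20119 × 0.93183 ≈ 18747 billion.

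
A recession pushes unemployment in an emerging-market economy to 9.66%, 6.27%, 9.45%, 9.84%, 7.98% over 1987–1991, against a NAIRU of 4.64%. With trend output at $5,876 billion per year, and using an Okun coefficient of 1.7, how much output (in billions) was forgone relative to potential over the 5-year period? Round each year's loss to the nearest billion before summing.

$1,997 billion

Year 1987: gap = -1.7 × (9.66 - 4.64) = -8.534%, loss ≈ 5876 × 8.534/100 ≈ 501.
Year 1988: gap = -1.7 × (6.27 - 4.64) = -2.771%, loss ≈ 5876 × 2.771/100 ≈ 163.
Year 1989: gap = -1.7 × (9.45 - 4.64) = -8.177%, loss ≈ 5876 × 8.177/100 ≈ 480.
Year 1990: gap = -1.7 × (9.84 - 4.64) = -8.84%, loss ≈ 5876 × 8.84/100 ≈ 519.
Year 1991: gap = -1.7 × (7.98 - 4.64) = -5.678%, loss ≈ 5876 × 5.678/100 ≈ 334.
Total lost output = 501 + 163 + 480 + 519 + 334 = 1997 billion.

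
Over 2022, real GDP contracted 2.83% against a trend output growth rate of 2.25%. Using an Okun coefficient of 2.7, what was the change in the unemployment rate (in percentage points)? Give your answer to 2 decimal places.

Growth-rate Okun's law: g_Y = g_Y* - β × Δu, so Δu = (g_Y* - g_Y)/β.
Δu = (2.25 + 2.83)/2.7 = 5.08/2.7 = 1.88 percentage points.

1.88 percentage points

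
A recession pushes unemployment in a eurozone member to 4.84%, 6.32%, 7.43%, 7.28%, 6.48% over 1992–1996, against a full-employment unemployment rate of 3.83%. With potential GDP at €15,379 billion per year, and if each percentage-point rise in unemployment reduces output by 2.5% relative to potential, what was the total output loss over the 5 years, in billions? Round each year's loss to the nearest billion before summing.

€5,074 billion

Year 1992: gap = -2.5 × (4.84 - 3.83) = -2.525%, loss ≈ 15379 × 2.525/100 ≈ 388.
Year 1993: gap = -2.5 × (6.32 - 3.83) = -6.225%, loss ≈ 15379 × 6.225/100 ≈ 957.
Year 1994: gap = -2.5 × (7.43 - 3.83) = -9%, loss ≈ 15379 × 9/100 ≈ 1384.
Year 1995: gap = -2.5 × (7.28 - 3.83) = -8.625%, loss ≈ 15379 × 8.625/100 ≈ 1326.
Year 1996: gap = -2.5 × (6.48 - 3.83) = -6.625%, loss ≈ 15379 × 6.625/100 ≈ 1019.
Total lost output = 388 + 957 + 1384 + 1326 + 1019 = 5074 billion.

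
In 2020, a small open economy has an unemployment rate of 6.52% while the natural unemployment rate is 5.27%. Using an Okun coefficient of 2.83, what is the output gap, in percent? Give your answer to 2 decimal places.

The unemployment gap is 6.52 - 5.27 = 1.25 percentage points.
Okun's law gives an output gap of -2.83 × 1.25 = -3.5375%, i.e. 3.54% below potential.

-3.54%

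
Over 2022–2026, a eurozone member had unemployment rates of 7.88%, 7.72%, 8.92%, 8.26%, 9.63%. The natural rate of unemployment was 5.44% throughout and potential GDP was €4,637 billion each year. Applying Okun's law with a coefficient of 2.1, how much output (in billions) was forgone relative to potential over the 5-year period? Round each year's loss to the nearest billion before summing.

Year 2022: gap = -2.1 × (7.88 - 5.44) = -5.124%, loss ≈ 4637 × 5.124/100 ≈ 238.
Year 2023: gap = -2.1 × (7.72 - 5.44) = -4.788%, loss ≈ 4637 × 4.788/100 ≈ 222.
Year 2024: gap = -2.1 × (8.92 - 5.44) = -7.308%, loss ≈ 4637 × 7.308/100 ≈ 339.
Year 2025: gap = -2.1 × (8.26 - 5.44) = -5.922%, loss ≈ 4637 × 5.922/100 ≈ 275.
Year 2026: gap = -2.1 × (9.63 - 5.44) = -8.799%, loss ≈ 4637 × 8.799/100 ≈ 408.
Total lost output = 238 + 222 + 339 + 275 + 408 = 1482 billion.

€1,482 billion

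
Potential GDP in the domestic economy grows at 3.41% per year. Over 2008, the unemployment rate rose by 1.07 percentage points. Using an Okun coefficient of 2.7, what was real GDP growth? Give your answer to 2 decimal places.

0.52%

Growth-rate Okun's law: g_Y = g_Y* - β × Δu.
g_Y = 3.41 - 2.7 × (1.07) = 3.41 - 2.889 = 0.521%, i.e. 0.52% to 2 d.p.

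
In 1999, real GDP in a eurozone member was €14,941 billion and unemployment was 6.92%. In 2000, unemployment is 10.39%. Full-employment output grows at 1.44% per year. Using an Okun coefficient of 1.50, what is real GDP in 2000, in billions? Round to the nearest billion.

Δu = 10.39 - 6.92 = 3.47 points.
Okun's law (growth form): g_Y = g_Y* - β × Δu = 1.44 - 1.50 × (3.47) = 1.44 - 5.205 = -3.765%.
Real GDP in the next year = 14941 × (1 - 3.765/100) = 14941 × 0.96235 ≈ 14378 billion.

€14,378 billion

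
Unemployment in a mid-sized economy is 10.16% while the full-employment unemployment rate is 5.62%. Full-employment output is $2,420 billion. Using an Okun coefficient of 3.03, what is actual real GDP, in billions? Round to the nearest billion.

Unemployment gap = 10.16 - 5.62 = 4.54 points, so the output gap is -3.03 × 4.54 = -13.7562%.
Actual GDP = 2420 × (1 - 13.7562/100) = 2420 × 0.862438 ≈ 2087 billion.

$2,087 billion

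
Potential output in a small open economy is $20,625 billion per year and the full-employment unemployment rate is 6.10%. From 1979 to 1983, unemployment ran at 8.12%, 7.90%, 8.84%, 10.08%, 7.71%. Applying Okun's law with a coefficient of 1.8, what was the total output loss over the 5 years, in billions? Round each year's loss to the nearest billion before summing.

Year 1979: gap = -1.8 × (8.12 - 6.1) = -3.636%, loss ≈ 20625 × 3.636/100 ≈ 750.
Year 1980: gap = -1.8 × (7.9 - 6.1) = -3.24%, loss ≈ 20625 × 3.24/100 ≈ 668.
Year 1981: gap = -1.8 × (8.84 - 6.1) = -4.932%, loss ≈ 20625 × 4.932/100 ≈ 1017.
Year 1982: gap = -1.8 × (10.08 - 6.1) = -7.164%, loss ≈ 20625 × 7.164/100 ≈ 1478.
Year 1983: gap = -1.8 × (7.71 - 6.1) = -2.898%, loss ≈ 20625 × 2.898/100 ≈ 598.
Total lost output = 750 + 668 + 1017 + 1478 + 598 = 4511 billion.

$4,511 billion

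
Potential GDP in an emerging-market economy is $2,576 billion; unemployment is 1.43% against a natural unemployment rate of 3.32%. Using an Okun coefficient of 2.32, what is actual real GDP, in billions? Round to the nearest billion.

$2,689 billion

Unemployment gap = 1.43 - 3.32 = -1.89 points, so the output gap is -2.32 × (-1.89) = 4.3848%.
Actual GDP = 2576 × (1 + 4.3848/100) = 2576 × 1.043848 ≈ 2689 billion.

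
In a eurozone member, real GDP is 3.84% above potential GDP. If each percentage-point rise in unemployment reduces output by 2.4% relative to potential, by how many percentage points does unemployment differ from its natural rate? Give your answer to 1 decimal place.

Okun's law: output gap = -β × (u - u*), so u - u* = -(output gap)/β.
u - u* = -(3.84)/2.4 = -1.6 percentage points.

-1.6 percentage points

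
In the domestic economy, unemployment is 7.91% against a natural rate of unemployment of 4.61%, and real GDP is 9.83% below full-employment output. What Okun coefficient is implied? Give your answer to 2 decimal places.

Okun's law: output gap = -β × (u - u*).
-9.83 = -β × (7.91 - 4.61) = -β × 3.3, so β = 9.83/3.3 = 2.98.

β ≈ 2.98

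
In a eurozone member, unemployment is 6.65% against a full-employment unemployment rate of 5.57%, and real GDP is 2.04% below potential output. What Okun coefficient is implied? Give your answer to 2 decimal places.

β ≈ 1.89

Okun's law: output gap = -β × (u - u*).
-2.04 = -β × (6.65 - 5.57) = -β × 1.08, so β = 2.04/1.08 = 1.89.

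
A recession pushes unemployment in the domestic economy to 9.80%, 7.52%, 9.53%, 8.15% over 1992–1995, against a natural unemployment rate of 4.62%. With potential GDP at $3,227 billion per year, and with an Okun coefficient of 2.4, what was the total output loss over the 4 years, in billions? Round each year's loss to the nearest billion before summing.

$1,279 billion

Year 1992: gap = -2.4 × (9.8 - 4.62) = -12.432%, loss ≈ 3227 × 12.432/100 ≈ 401.
Year 1993: gap = -2.4 × (7.52 - 4.62) = -6.96%, loss ≈ 3227 × 6.96/100 ≈ 225.
Year 1994: gap = -2.4 × (9.53 - 4.62) = -11.784%, loss ≈ 3227 × 11.784/100 ≈ 380.
Year 1995: gap = -2.4 × (8.15 - 4.62) = -8.472%, loss ≈ 3227 × 8.472/100 ≈ 273.
Total lost output = 401 + 225 + 380 + 273 = 1279 billion.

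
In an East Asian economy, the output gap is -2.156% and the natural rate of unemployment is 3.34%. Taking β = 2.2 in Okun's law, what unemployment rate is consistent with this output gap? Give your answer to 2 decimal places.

4.32%

From Okun's law, u - u* = -(output gap)/β = -(-2.156)/2.2 = 0.98 points.
So u = 3.34 + 0.98 = 4.32%.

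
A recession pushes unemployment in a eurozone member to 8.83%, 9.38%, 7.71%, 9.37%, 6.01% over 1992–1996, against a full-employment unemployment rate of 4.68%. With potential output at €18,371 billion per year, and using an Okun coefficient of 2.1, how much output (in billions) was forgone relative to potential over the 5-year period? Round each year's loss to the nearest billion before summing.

Year 1992: gap = -2.1 × (8.83 - 4.68) = -8.715%, loss ≈ 18371 × 8.715/100 ≈ 1601.
Year 1993: gap = -2.1 × (9.38 - 4.68) = -9.87%, loss ≈ 18371 × 9.87/100 ≈ 1813.
Year 1994: gap = -2.1 × (7.71 - 4.68) = -6.363%, loss ≈ 18371 × 6.363/100 ≈ 1169.
Year 1995: gap = -2.1 × (9.37 - 4.68) = -9.849%, loss ≈ 18371 × 9.849/100 ≈ 1809.
Year 1996: gap = -2.1 × (6.01 - 4.68) = -2.793%, loss ≈ 18371 × 2.793/100 ≈ 513.
Total lost output = 1601 + 1813 + 1169 + 1809 + 513 = 6905 billion.

€6,905 billion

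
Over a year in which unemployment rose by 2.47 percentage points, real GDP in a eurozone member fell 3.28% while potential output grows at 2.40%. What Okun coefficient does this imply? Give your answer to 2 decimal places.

β ≈ 2.30

Growth form: g_Y = g_Y* - β × Δu, so β = (g_Y* - g_Y)/Δu.
β = (2.4 + 3.28)/2.47 = 5.68/2.47 = 2.30.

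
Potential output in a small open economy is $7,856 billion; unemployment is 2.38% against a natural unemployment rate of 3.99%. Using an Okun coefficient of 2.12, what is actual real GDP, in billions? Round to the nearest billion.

Unemployment gap = 2.38 - 3.99 = -1.61 points, so the output gap is -2.12 × (-1.61) = 3.4132%.
Actual GDP = 7856 × (1 + 3.4132/100) = 7856 × 1.034132 ≈ 8124 billion.

$8,124 billion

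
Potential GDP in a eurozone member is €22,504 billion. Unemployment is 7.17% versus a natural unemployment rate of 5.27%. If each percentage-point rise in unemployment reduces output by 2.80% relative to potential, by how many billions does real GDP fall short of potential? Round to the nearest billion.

Output gap = -2.80 × (7.17 - 5.27) = -2.8 × 1.9 = -5.32%.
Actual GDP ≈ 22504 × 0.9468 ≈ 21307 billion, so the shortfall is 22504 - 21307 = 1197 billion.

€1,197 billion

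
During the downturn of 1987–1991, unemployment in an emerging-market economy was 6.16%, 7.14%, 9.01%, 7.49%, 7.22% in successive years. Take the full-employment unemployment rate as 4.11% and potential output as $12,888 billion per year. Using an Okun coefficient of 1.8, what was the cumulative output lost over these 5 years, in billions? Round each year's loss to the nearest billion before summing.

$3,821 billion

Year 1987: gap = -1.8 × (6.16 - 4.11) = -3.69%, loss ≈ 12888 × 3.69/100 ≈ 476.
Year 1988: gap = -1.8 × (7.14 - 4.11) = -5.454%, loss ≈ 12888 × 5.454/100 ≈ 703.
Year 1989: gap = -1.8 × (9.01 - 4.11) = -8.82%, loss ≈ 12888 × 8.82/100 ≈ 1137.
Year 1990: gap = -1.8 × (7.49 - 4.11) = -6.084%, loss ≈ 12888 × 6.084/100 ≈ 784.
Year 1991: gap = -1.8 × (7.22 - 4.11) = -5.598%, loss ≈ 12888 × 5.598/100 ≈ 721.
Total lost output = 476 + 703 + 1137 + 784 + 721 = 3821 billion.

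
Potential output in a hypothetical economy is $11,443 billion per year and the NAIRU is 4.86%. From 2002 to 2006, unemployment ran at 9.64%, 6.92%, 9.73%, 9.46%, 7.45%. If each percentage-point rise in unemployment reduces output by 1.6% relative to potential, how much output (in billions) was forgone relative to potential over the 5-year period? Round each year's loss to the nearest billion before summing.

$3,460 billion

Year 2002: gap = -1.6 × (9.64 - 4.86) = -7.648%, loss ≈ 11443 × 7.648/100 ≈ 875.
Year 2003: gap = -1.6 × (6.92 - 4.86) = -3.296%, loss ≈ 11443 × 3.296/100 ≈ 377.
Year 2004: gap = -1.6 × (9.73 - 4.86) = -7.792%, loss ≈ 11443 × 7.792/100 ≈ 892.
Year 2005: gap = -1.6 × (9.46 - 4.86) = -7.36%, loss ≈ 11443 × 7.36/100 ≈ 842.
Year 2006: gap = -1.6 × (7.45 - 4.86) = -4.144%, loss ≈ 11443 × 4.144/100 ≈ 474.
Total lost output = 875 + 377 + 892 + 842 + 474 = 3460 billion.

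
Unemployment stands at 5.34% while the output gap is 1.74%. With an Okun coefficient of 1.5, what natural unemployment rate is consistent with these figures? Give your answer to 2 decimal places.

From Okun's law, u - u* = -(output gap)/β = -(1.74)/1.5 = -1.16 points.
So u* = 5.34 + 1.16 = 6.50%.

6.50%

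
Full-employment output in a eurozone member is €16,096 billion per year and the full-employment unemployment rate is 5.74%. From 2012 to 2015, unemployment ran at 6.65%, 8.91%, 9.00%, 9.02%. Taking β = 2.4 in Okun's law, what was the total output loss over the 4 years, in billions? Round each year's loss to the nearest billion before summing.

€4,103 billion

Year 2012: gap = -2.4 × (6.65 - 5.74) = -2.184%, loss ≈ 16096 × 2.184/100 ≈ 352.
Year 2013: gap = -2.4 × (8.91 - 5.74) = -7.608%, loss ≈ 16096 × 7.608/100 ≈ 1225.
Year 2014: gap = -2.4 × (9 - 5.74) = -7.824%, loss ≈ 16096 × 7.824/100 ≈ 1259.
Year 2015: gap = -2.4 × (9.02 - 5.74) = -7.872%, loss ≈ 16096 × 7.872/100 ≈ 1267.
Total lost output = 352 + 1225 + 1259 + 1267 = 4103 billion.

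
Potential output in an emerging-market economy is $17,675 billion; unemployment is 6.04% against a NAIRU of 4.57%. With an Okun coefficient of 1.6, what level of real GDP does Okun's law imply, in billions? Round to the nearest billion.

Unemployment gap = 6.04 - 4.57 = 1.47 points, so the output gap is -1.6 × 1.47 = -2.352%.
Actual GDP = 17675 × (1 - 2.352/100) = 17675 × 0.97648 ≈ 17259 billion.

$17,259 billion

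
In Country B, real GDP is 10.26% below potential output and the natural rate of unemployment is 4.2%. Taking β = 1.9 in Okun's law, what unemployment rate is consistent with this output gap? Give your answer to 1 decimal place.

From Okun's law, u - u* = -(output gap)/β = -(-10.26)/1.9 = 5.4 points.
So u = 4.2 + 5.4 = 9.6%.

9.6%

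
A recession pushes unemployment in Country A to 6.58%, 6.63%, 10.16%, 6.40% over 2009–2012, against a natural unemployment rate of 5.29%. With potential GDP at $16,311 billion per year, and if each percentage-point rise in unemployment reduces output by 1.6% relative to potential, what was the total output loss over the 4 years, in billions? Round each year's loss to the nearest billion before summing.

Year 2009: gap = -1.6 × (6.58 - 5.29) = -2.064%, loss ≈ 16311 × 2.064/100 ≈ 337.
Year 2010: gap = -1.6 × (6.63 - 5.29) = -2.144%, loss ≈ 16311 × 2.144/100 ≈ 350.
Year 2011: gap = -1.6 × (10.16 - 5.29) = -7.792%, loss ≈ 16311 × 7.792/100 ≈ 1271.
Year 2012: gap = -1.6 × (6.4 - 5.29) = -1.776%, loss ≈ 16311 × 1.776/100 ≈ 290.
Total lost output = 337 + 350 + 1271 + 290 = 2248 billion.

$2,248 billion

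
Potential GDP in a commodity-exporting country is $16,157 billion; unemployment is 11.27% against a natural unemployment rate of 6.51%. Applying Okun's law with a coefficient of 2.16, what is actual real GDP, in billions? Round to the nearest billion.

$14,496 billion

Unemployment gap = 11.27 - 6.51 = 4.76 points, so the output gap is -2.16 × 4.76 = -10.2816%.
Actual GDP = 16157 × (1 - 10.2816/100) = 16157 × 0.897184 ≈ 14496 billion.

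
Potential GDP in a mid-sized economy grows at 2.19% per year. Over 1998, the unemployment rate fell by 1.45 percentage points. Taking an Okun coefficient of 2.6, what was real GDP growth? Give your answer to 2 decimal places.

5.96%

Growth-rate Okun's law: g_Y = g_Y* - β × Δu.
g_Y = 2.19 - 2.6 × (-1.45) = 2.19 + 3.77 = 5.96%, i.e. 5.96% to 2 d.p.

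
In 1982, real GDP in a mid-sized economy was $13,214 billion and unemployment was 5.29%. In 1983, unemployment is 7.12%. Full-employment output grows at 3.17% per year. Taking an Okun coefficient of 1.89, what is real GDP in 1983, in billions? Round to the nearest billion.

$13,176 billion

Δu = 7.12 - 5.29 = 1.83 points.
Okun's law (growth form): g_Y = g_Y* - β × Δu = 3.17 - 1.89 × (1.83) = 3.17 - 3.4587 = -0.2887%.
Real GDP in the next year = 13214 × (1 - 0.2887/100) = 13214 × 0.997113 ≈ 13176 billion.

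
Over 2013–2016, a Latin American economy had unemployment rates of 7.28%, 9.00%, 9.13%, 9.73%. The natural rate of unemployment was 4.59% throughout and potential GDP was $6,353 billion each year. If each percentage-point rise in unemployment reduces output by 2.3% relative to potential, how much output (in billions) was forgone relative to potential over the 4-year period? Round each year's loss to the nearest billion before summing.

Year 2013: gap = -2.3 × (7.28 - 4.59) = -6.187%, loss ≈ 6353 × 6.187/100 ≈ 393.
Year 2014: gap = -2.3 × (9 - 4.59) = -10.143%, loss ≈ 6353 × 10.143/100 ≈ 644.
Year 2015: gap = -2.3 × (9.13 - 4.59) = -10.442%, loss ≈ 6353 × 10.442/100 ≈ 663.
Year 2016: gap = -2.3 × (9.73 - 4.59) = -11.822%, loss ≈ 6353 × 11.822/100 ≈ 751.
Total lost output = 393 + 644 + 663 + 751 = 2451 billion.

$2,451 billion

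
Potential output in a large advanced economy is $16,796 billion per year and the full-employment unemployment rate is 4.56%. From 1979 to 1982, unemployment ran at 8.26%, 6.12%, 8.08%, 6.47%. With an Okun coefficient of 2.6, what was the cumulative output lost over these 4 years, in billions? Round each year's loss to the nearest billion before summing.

Year 1979: gap = -2.6 × (8.26 - 4.56) = -9.62%, loss ≈ 16796 × 9.62/100 ≈ 1616.
Year 1980: gap = -2.6 × (6.12 - 4.56) = -4.056%, loss ≈ 16796 × 4.056/100 ≈ 681.
Year 1981: gap = -2.6 × (8.08 - 4.56) = -9.152%, loss ≈ 16796 × 9.152/100 ≈ 1537.
Year 1982: gap = -2.6 × (6.47 - 4.56) = -4.966%, loss ≈ 16796 × 4.966/100 ≈ 834.
Total lost output = 1616 + 681 + 1537 + 834 = 4668 billion.

$4,668 billion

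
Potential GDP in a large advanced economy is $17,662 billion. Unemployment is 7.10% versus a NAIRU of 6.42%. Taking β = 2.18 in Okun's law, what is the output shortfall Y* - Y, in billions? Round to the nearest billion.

Output gap = -2.18 × (7.1 - 6.42) = -2.18 × 0.68 = -1.4824%.
Actual GDP ≈ 17662 × 0.985176 ≈ 17400 billion, so the shortfall is 17662 - 17400 = 262 billion.

$262 billion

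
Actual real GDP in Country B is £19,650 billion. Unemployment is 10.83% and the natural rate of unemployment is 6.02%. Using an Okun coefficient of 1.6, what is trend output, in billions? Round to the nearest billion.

£21,288 billion

Unemployment gap = 10.83 - 6.02 = 4.81 points, so output gap = -1.6 × 4.81 = -7.696%.
Since Y = Y* × (1 + gap/100), Y* = 19650/0.92304 ≈ 21288 billion.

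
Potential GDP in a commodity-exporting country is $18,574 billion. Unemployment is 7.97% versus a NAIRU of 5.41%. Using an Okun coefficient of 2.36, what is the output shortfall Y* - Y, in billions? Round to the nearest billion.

$1,122 billion

Output gap = -2.36 × (7.97 - 5.41) = -2.36 × 2.56 = -6.0416%.
Actual GDP ≈ 18574 × 0.939584 ≈ 17452 billion, so the shortfall is 18574 - 17452 = 1122 billion.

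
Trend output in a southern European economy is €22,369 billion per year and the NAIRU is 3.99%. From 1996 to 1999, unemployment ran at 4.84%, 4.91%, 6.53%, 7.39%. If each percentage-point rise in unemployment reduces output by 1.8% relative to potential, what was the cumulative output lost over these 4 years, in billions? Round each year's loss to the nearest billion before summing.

€3,104 billion

Year 1996: gap = -1.8 × (4.84 - 3.99) = -1.53%, loss ≈ 22369 × 1.53/100 ≈ 342.
Year 1997: gap = -1.8 × (4.91 - 3.99) = -1.656%, loss ≈ 22369 × 1.656/100 ≈ 370.
Year 1998: gap = -1.8 × (6.53 - 3.99) = -4.572%, loss ≈ 22369 × 4.572/100 ≈ 1023.
Year 1999: gap = -1.8 × (7.39 - 3.99) = -6.12%, loss ≈ 22369 × 6.12/100 ≈ 1369.
Total lost output = 342 + 370 + 1023 + 1369 = 3104 billion.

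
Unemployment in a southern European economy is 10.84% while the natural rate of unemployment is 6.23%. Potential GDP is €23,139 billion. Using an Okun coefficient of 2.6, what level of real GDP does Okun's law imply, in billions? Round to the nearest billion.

€20,366 billion

Unemployment gap = 10.84 - 6.23 = 4.61 points, so the output gap is -2.6 × 4.61 = -11.986%.
Actual GDP = 23139 × (1 - 11.986/100) = 23139 × 0.88014 ≈ 20366 billion.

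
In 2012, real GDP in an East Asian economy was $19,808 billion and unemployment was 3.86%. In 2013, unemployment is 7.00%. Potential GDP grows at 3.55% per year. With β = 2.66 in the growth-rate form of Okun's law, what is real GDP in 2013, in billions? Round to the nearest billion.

$18,857 billion

Δu = 7 - 3.86 = 3.14 points.
Okun's law (growth form): g_Y = g_Y* - β × Δu = 3.55 - 2.66 × (3.14) = 3.55 - 8.3524 = -4.8024%.
Real GDP in the next year = 19808 × (1 - 4.8024/100) = 19808 × 0.951976 ≈ 18857 billion.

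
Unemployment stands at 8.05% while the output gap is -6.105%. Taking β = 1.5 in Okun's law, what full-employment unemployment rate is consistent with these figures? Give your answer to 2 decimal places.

From Okun's law, u - u* = -(output gap)/β = -(-6.105)/1.5 = 4.07 points.
So u* = 8.05 - 4.07 = 3.98%.

3.98%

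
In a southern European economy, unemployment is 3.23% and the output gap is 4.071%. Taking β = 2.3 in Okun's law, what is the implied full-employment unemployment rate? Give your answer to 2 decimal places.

From Okun's law, u - u* = -(output gap)/β = -(4.071)/2.3 = -1.77 points.
So u* = 3.23 + 1.77 = 5.00%.

5.00%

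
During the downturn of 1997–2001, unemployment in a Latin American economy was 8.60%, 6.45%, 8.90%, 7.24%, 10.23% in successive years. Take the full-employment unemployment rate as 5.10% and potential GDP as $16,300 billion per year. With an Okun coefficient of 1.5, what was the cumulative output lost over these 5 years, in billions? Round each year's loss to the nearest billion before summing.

Year 1997: gap = -1.5 × (8.6 - 5.1) = -5.25%, loss ≈ 16300 × 5.25/100 ≈ 856.
Year 1998: gap = -1.5 × (6.45 - 5.1) = -2.025%, loss ≈ 16300 × 2.025/100 ≈ 330.
Year 1999: gap = -1.5 × (8.9 - 5.1) = -5.7%, loss ≈ 16300 × 5.7/100 ≈ 929.
Year 2000: gap = -1.5 × (7.24 - 5.1) = -3.21%, loss ≈ 16300 × 3.21/100 ≈ 523.
Year 2001: gap = -1.5 × (10.23 - 5.1) = -7.695%, loss ≈ 16300 × 7.695/100 ≈ 1254.
Total lost output = 856 + 330 + 929 + 523 + 1254 = 3892 billion.

$3,892 billion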